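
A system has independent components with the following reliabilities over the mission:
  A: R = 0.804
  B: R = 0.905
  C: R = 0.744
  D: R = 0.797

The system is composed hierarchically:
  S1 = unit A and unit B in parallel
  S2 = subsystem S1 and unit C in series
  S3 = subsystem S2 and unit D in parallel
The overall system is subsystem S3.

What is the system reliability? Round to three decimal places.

Parallel (A and B): 1 − (1 − 0.80400)(1 − 0.90500) = 0.98138
Series ([0.98138] and C): 0.98138 × 0.74400 = 0.73015
Parallel ([0.73015] and D): 1 − (1 − 0.73015)(1 − 0.79700) = 0.945

0.945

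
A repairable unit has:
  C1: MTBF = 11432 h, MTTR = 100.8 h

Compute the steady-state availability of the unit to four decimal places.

0.9913

A(C1) = MTBF/(MTBF+MTTR) = 11432/(11432+100.8) = 0.9913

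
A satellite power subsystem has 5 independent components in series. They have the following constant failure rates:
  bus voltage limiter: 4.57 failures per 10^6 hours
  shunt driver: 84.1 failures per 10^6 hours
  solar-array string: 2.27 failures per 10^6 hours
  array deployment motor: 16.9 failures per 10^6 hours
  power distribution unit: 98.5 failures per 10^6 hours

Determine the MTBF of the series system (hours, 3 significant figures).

Series of exponential components: λ_sys = Σ λ_i
λ_sys = 0.00000457 + 0.0000841 + 0.00000227 + 0.0000169 + 0.0000985 = 2.0634e-04 /h
MTBF = 1 / λ_sys = 4850 h

4850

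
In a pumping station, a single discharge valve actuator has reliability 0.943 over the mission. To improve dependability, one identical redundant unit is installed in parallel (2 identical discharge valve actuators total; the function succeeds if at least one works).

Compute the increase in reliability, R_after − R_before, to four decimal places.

0.0538

R_before = 0.943
R_after = 1 − (1 − 0.943)^2 = 0.9968
ΔR = 0.9968 − 0.943 = 0.0538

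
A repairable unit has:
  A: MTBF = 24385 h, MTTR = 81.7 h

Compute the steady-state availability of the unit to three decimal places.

A(A) = MTBF/(MTBF+MTTR) = 24385/(24385+81.7) = 0.997

0.997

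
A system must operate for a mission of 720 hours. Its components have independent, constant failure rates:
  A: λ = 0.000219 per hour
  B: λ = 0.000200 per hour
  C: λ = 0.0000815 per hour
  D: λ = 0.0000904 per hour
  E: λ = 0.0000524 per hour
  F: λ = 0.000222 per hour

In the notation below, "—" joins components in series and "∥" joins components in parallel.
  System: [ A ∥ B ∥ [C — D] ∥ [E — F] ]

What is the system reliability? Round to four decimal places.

R(A) = exp(−0.000219 × 720) = 0.854123
R(B) = exp(−0.000200 × 720) = 0.865888
R(C) = exp(−0.0000815 × 720) = 0.943008
R(D) = exp(−0.0000904 × 720) = 0.936985
R(E) = exp(−0.0000524 × 720) = 0.962975
R(F) = exp(−0.000222 × 720) = 0.852280
Series (C and D): 0.943008 × 0.936985 = 0.883584
Series (E and F): 0.962975 × 0.852280 = 0.820724
Parallel (A, B, [0.883584], and [0.820724]): 1 − (1 − 0.854123)(1 − 0.865888)(1 − 0.883584)(1 − 0.820724) = 0.9996

0.9996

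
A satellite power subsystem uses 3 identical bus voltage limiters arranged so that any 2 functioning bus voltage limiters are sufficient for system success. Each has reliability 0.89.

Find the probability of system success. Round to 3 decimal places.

R = Σ_{i=2}^{3} C(3,i) p^i (1−p)^{3−i} with p = 0.89
C(3,2)·0.89^2·0.11^1 = 0.26139
C(3,3)·0.89^3·0.11^0 = 0.70497
Sum = 0.966

0.966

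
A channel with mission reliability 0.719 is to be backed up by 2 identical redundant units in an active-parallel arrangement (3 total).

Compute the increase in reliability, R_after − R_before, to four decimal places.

0.2588

R_before = 0.719
R_after = 1 − (1 − 0.719)^3 = 0.9778
ΔR = 0.9778 − 0.719 = 0.2588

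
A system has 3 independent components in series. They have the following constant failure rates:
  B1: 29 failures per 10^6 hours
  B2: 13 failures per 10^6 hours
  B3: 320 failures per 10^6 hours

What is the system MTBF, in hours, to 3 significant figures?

2760

Series of exponential components: λ_sys = Σ λ_i
λ_sys = 0.000029 + 0.000013 + 0.00032 = 3.6200e-04 /h
MTBF = 1 / λ_sys = 2760 h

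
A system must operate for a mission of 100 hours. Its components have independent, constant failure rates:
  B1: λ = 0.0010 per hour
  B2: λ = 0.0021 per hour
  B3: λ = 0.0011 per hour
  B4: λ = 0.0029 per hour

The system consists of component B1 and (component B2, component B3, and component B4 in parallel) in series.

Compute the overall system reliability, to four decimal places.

0.9003

R(B1) = exp(−0.0010 × 100) = 0.904837
R(B2) = exp(−0.0021 × 100) = 0.810584
R(B3) = exp(−0.0011 × 100) = 0.895834
R(B4) = exp(−0.0029 × 100) = 0.748264
Parallel (B2, B3, and B4): 1 − (1 − 0.810584)(1 − 0.895834)(1 − 0.748264) = 0.995033
Series (B1 and [0.995033]): 0.904837 × 0.995033 = 0.9003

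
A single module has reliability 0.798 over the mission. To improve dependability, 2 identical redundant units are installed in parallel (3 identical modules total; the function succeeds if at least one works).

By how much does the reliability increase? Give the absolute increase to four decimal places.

R_before = 0.798
R_after = 1 − (1 − 0.798)^3 = 0.9918
ΔR = 0.9918 − 0.798 = 0.1938

0.1938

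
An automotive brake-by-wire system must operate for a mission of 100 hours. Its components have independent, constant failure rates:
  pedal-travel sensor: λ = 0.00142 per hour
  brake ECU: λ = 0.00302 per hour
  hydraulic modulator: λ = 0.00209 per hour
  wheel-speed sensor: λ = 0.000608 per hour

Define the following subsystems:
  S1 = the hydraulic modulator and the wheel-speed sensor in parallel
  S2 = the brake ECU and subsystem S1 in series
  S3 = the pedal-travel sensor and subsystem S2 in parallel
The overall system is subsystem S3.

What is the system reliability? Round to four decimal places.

0.9644

R(pedal-travel sensor) = exp(−0.00142 × 100) = 0.867621
R(brake ECU) = exp(−0.00302 × 100) = 0.739338
R(hydraulic modulator) = exp(−0.00209 × 100) = 0.811395
R(wheel-speed sensor) = exp(−0.000608 × 100) = 0.941011
Parallel (hydraulic modulator and wheel-speed sensor): 1 − (1 − 0.811395)(1 − 0.941011) = 0.988874
Series (brake ECU and [0.988874]): 0.739338 × 0.988874 = 0.731112
Parallel (pedal-travel sensor and [0.731112]): 1 − (1 − 0.867621)(1 − 0.731112) = 0.9644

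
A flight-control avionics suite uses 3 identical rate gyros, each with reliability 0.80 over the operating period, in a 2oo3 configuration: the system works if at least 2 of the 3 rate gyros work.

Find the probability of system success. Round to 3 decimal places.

0.896

R = Σ_{i=2}^{3} C(3,i) p^i (1−p)^{3−i} with p = 0.80
C(3,2)·0.80^2·0.20^1 = 0.38400
C(3,3)·0.80^3·0.20^0 = 0.51200
Sum = 0.896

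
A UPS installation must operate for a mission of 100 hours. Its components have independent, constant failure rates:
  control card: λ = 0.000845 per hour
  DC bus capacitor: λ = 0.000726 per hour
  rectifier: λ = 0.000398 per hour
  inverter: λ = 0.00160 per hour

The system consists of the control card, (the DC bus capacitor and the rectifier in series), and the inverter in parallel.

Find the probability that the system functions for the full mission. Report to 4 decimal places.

R(control card) = exp(−0.000845 × 100) = 0.918972
R(DC bus capacitor) = exp(−0.000726 × 100) = 0.929973
R(rectifier) = exp(−0.000398 × 100) = 0.960982
R(inverter) = exp(−0.00160 × 100) = 0.852144
Series (DC bus capacitor and rectifier): 0.929973 × 0.960982 = 0.893687
Parallel (control card, [0.893687], and inverter): 1 − (1 − 0.918972)(1 − 0.893687)(1 − 0.852144) = 0.9987

0.9987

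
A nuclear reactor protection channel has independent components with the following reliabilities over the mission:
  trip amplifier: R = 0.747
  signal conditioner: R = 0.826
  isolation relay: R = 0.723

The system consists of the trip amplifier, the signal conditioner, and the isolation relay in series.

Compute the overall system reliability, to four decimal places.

Series (trip amplifier, signal conditioner, and isolation relay): 0.747000 × 0.826000 × 0.723000 = 0.4461

0.4461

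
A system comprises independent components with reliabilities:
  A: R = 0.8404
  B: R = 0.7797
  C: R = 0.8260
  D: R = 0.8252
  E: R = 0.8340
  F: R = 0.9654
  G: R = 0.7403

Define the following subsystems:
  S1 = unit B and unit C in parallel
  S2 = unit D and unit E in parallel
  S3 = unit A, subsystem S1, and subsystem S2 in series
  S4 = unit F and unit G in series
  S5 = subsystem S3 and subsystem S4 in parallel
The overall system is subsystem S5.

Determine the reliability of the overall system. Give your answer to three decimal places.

Parallel (B and C): 1 − (1 − 0.77970)(1 − 0.82600) = 0.96167
Parallel (D and E): 1 − (1 − 0.82520)(1 − 0.83400) = 0.97098
Series (A, [0.96167], and [0.97098]): 0.84040 × 0.96167 × 0.97098 = 0.78473
Series (F and G): 0.96540 × 0.74030 = 0.71469
Parallel ([0.78473] and [0.71469]): 1 − (1 − 0.78473)(1 − 0.71469) = 0.939

0.939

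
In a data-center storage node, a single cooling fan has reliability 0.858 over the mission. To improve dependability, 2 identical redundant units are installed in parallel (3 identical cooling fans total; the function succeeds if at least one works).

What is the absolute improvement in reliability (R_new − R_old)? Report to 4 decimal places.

0.1391

R_before = 0.858
R_after = 1 − (1 − 0.858)^3 = 0.9971
ΔR = 0.9971 − 0.858 = 0.1391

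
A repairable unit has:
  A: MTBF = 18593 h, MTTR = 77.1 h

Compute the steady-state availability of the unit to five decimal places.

A(A) = MTBF/(MTBF+MTTR) = 18593/(18593+77.1) = 0.99587

0.99587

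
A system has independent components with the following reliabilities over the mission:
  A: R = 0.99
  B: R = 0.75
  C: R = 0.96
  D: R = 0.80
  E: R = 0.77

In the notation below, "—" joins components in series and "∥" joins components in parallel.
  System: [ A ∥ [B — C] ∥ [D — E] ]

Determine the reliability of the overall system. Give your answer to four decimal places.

0.9989

Series (B and C): 0.750000 × 0.960000 = 0.720000
Series (D and E): 0.800000 × 0.770000 = 0.616000
Parallel (A, [0.720000], and [0.616000]): 1 − (1 − 0.990000)(1 − 0.720000)(1 − 0.616000) = 0.9989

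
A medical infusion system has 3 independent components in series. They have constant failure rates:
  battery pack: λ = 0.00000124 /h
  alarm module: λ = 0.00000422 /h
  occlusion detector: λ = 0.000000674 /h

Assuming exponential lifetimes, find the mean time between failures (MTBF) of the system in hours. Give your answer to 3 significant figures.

163000

Series of exponential components: λ_sys = Σ λ_i
λ_sys = 0.00000124 + 0.00000422 + 0.000000674 = 6.1340e-06 /h
MTBF = 1 / λ_sys = 163000 h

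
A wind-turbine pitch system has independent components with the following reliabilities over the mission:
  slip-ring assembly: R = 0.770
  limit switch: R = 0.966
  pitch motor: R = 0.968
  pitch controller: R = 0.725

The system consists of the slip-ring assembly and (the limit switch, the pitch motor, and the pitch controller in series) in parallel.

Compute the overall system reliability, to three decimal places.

Series (limit switch, pitch motor, and pitch controller): 0.96600 × 0.96800 × 0.72500 = 0.67794
Parallel (slip-ring assembly and [0.67794]): 1 − (1 − 0.77000)(1 − 0.67794) = 0.926

0.926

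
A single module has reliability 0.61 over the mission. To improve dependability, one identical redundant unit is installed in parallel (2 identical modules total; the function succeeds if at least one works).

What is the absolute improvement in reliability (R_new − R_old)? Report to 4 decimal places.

0.2379

R_before = 0.61
R_after = 1 − (1 − 0.61)^2 = 0.8479
ΔR = 0.8479 − 0.61 = 0.2379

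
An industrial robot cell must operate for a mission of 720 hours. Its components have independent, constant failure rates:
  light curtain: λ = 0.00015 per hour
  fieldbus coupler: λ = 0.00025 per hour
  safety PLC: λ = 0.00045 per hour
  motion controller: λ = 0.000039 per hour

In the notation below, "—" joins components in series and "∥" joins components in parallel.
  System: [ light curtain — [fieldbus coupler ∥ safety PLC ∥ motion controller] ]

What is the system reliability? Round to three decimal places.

R(light curtain) = exp(−0.00015 × 720) = 0.89763
R(fieldbus coupler) = exp(−0.00025 × 720) = 0.83527
R(safety PLC) = exp(−0.00045 × 720) = 0.72325
R(motion controller) = exp(−0.000039 × 720) = 0.97231
Parallel (fieldbus coupler, safety PLC, and motion controller): 1 − (1 − 0.83527)(1 − 0.72325)(1 − 0.97231) = 0.99874
Series (light curtain and [0.99874]): 0.89763 × 0.99874 = 0.896

0.896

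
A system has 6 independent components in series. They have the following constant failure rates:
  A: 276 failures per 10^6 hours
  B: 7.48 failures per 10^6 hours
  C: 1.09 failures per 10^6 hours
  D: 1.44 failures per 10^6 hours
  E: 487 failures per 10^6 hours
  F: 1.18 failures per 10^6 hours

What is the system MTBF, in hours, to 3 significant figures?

Series of exponential components: λ_sys = Σ λ_i
λ_sys = 0.000276 + 0.00000748 + 0.00000109 + 0.00000144 + 0.000487 + 0.00000118 = 7.7419e-04 /h
MTBF = 1 / λ_sys = 1290 h

1290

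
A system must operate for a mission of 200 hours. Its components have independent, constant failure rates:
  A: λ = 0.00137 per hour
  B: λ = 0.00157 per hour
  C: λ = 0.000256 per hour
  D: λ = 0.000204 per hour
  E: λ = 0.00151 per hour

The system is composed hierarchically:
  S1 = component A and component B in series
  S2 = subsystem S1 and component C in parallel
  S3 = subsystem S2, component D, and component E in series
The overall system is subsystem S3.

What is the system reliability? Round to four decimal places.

R(A) = exp(−0.00137 × 200) = 0.760332
R(B) = exp(−0.00157 × 200) = 0.730519
R(C) = exp(−0.000256 × 200) = 0.950089
R(D) = exp(−0.000204 × 200) = 0.960021
R(E) = exp(−0.00151 × 200) = 0.739338
Series (A and B): 0.760332 × 0.730519 = 0.555437
Parallel ([0.555437] and C): 1 − (1 − 0.555437)(1 − 0.950089) = 0.977811
Series ([0.977811], D, and E): 0.977811 × 0.960021 × 0.739338 = 0.6940

0.6940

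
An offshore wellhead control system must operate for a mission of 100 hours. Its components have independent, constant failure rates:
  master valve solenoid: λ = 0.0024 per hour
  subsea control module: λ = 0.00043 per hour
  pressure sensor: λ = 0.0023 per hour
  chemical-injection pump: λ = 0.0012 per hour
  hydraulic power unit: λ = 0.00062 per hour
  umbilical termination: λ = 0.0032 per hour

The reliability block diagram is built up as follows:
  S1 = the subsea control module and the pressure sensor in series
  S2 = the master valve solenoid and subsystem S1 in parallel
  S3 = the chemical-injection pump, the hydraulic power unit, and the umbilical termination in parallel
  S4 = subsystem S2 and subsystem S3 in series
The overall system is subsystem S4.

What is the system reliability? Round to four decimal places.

R(master valve solenoid) = exp(−0.0024 × 100) = 0.786628
R(subsea control module) = exp(−0.00043 × 100) = 0.957911
R(pressure sensor) = exp(−0.0023 × 100) = 0.794534
R(chemical-injection pump) = exp(−0.0012 × 100) = 0.886920
R(hydraulic power unit) = exp(−0.00062 × 100) = 0.939883
R(umbilical termination) = exp(−0.0032 × 100) = 0.726149
Series (subsea control module and pressure sensor): 0.957911 × 0.794534 = 0.761093
Parallel (master valve solenoid and [0.761093]): 1 − (1 − 0.786628)(1 − 0.761093) = 0.949024
Parallel (chemical-injection pump, hydraulic power unit, and umbilical termination): 1 − (1 − 0.886920)(1 − 0.939883)(1 − 0.726149) = 0.998138
Series ([0.949024] and [0.998138]): 0.949024 × 0.998138 = 0.9473

0.9473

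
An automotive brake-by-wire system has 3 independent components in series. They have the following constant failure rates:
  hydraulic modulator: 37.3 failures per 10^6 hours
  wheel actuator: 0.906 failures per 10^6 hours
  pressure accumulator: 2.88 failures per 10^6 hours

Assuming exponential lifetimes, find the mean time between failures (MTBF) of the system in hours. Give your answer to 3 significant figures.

Series of exponential components: λ_sys = Σ λ_i
λ_sys = 0.0000373 + 0.000000906 + 0.00000288 = 4.1086e-05 /h
MTBF = 1 / λ_sys = 24300 h

24300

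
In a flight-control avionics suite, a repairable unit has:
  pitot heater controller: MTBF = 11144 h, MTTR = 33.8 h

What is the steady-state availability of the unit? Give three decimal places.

0.997

A(pitot heater controller) = MTBF/(MTBF+MTTR) = 11144/(11144+33.8) = 0.997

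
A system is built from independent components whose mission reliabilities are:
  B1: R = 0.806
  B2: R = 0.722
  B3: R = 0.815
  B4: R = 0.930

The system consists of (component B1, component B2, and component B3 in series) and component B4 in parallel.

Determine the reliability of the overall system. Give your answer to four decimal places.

Series (B1, B2, and B3): 0.806000 × 0.722000 × 0.815000 = 0.474275
Parallel ([0.474275] and B4): 1 − (1 − 0.474275)(1 − 0.930000) = 0.9632

0.9632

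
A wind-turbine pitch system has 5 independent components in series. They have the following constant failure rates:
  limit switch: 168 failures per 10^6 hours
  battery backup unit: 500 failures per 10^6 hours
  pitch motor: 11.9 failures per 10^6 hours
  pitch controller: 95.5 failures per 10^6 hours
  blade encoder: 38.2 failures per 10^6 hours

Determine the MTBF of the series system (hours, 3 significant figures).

1230

Series of exponential components: λ_sys = Σ λ_i
λ_sys = 0.000168 + 0.000500 + 0.0000119 + 0.0000955 + 0.0000382 = 8.1360e-04 /h
MTBF = 1 / λ_sys = 1230 h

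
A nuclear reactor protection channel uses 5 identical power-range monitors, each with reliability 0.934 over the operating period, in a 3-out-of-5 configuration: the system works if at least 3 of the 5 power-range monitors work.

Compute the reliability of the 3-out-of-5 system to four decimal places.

0.9974

R = Σ_{i=3}^{5} C(5,i) p^i (1−p)^{5−i} with p = 0.934
C(5,3)·0.934^3·0.066^2 = 0.035492
C(5,4)·0.934^4·0.066^1 = 0.251132
C(5,5)·0.934^5·0.066^0 = 0.710779
Sum = 0.9974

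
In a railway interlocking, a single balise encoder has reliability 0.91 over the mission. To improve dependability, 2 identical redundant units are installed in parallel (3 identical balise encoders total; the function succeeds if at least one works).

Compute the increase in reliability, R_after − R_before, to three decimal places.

0.089

R_before = 0.91
R_after = 1 − (1 − 0.91)^3 = 0.999
ΔR = 0.999 − 0.91 = 0.089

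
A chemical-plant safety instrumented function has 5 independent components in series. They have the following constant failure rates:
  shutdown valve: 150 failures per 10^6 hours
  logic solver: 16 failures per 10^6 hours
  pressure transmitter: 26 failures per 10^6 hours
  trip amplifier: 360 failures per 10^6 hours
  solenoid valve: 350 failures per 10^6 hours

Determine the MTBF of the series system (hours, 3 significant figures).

1110

Series of exponential components: λ_sys = Σ λ_i
λ_sys = 0.00015 + 0.000016 + 0.000026 + 0.00036 + 0.00035 = 9.0200e-04 /h
MTBF = 1 / λ_sys = 1110 h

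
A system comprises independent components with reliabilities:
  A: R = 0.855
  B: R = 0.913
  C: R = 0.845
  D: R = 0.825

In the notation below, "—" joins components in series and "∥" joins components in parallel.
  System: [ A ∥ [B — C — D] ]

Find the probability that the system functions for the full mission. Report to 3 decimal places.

0.947

Series (B, C, and D): 0.91300 × 0.84500 × 0.82500 = 0.63648
Parallel (A and [0.63648]): 1 − (1 − 0.85500)(1 − 0.63648) = 0.947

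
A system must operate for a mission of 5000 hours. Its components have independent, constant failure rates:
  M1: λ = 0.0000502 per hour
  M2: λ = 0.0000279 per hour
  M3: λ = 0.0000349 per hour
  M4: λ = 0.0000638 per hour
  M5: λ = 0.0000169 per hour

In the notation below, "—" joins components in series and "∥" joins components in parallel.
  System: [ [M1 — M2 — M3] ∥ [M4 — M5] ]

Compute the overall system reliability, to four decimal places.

0.8567

R(M1) = exp(−0.0000502 × 5000) = 0.778022
R(M2) = exp(−0.0000279 × 5000) = 0.869793
R(M3) = exp(−0.0000349 × 5000) = 0.839877
R(M4) = exp(−0.0000638 × 5000) = 0.726876
R(M5) = exp(−0.0000169 × 5000) = 0.918972
Series (M1, M2, and M3): 0.778022 × 0.869793 × 0.839877 = 0.568360
Series (M4 and M5): 0.726876 × 0.918972 = 0.667979
Parallel ([0.568360] and [0.667979]): 1 − (1 − 0.568360)(1 − 0.667979) = 0.8567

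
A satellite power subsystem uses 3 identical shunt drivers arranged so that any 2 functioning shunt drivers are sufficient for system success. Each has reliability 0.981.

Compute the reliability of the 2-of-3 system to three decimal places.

R = Σ_{i=2}^{3} C(3,i) p^i (1−p)^{3−i} with p = 0.981
C(3,2)·0.981^2·0.019^1 = 0.05485
C(3,3)·0.981^3·0.019^0 = 0.94408
Sum = 0.999

0.999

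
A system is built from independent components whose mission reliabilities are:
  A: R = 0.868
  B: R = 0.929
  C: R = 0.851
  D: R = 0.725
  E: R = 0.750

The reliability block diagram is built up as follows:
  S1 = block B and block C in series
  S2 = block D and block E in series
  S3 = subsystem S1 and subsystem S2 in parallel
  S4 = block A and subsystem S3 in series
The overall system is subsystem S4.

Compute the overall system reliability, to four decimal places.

0.7851

Series (B and C): 0.929000 × 0.851000 = 0.790579
Series (D and E): 0.725000 × 0.750000 = 0.543750
Parallel ([0.790579] and [0.543750]): 1 − (1 − 0.790579)(1 − 0.543750) = 0.904452
Series (A and [0.904452]): 0.868000 × 0.904452 = 0.7851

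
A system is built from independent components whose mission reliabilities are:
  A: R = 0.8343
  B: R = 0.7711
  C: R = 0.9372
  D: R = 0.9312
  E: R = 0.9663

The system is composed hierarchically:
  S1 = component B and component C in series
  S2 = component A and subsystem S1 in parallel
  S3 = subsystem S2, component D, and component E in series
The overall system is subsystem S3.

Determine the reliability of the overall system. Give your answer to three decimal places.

Series (B and C): 0.77110 × 0.93720 = 0.72267
Parallel (A and [0.72267]): 1 − (1 − 0.83430)(1 − 0.72267) = 0.95405
Series ([0.95405], D, and E): 0.95405 × 0.93120 × 0.96630 = 0.858

0.858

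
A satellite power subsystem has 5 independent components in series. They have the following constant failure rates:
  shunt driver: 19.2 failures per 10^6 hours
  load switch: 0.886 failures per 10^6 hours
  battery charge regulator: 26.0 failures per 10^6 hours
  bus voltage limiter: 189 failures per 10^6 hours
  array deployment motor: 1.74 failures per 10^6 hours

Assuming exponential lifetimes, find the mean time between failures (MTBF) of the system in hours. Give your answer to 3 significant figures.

4220

Series of exponential components: λ_sys = Σ λ_i
λ_sys = 0.0000192 + 0.000000886 + 0.0000260 + 0.000189 + 0.00000174 = 2.3683e-04 /h
MTBF = 1 / λ_sys = 4220 h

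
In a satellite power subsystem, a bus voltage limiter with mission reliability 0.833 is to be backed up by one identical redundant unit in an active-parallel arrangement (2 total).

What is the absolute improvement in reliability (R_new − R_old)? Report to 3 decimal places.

R_before = 0.833
R_after = 1 − (1 − 0.833)^2 = 0.972
ΔR = 0.972 − 0.833 = 0.139

0.139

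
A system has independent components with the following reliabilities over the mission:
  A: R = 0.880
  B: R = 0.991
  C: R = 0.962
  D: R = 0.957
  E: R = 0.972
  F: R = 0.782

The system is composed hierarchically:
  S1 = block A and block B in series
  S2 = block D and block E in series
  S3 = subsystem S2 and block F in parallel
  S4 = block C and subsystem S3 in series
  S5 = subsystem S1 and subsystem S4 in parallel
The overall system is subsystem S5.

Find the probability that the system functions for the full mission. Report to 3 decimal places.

0.993

Series (A and B): 0.88000 × 0.99100 = 0.87208
Series (D and E): 0.95700 × 0.97200 = 0.93020
Parallel ([0.93020] and F): 1 − (1 − 0.93020)(1 − 0.78200) = 0.98478
Series (C and [0.98478]): 0.96200 × 0.98478 = 0.94736
Parallel ([0.87208] and [0.94736]): 1 − (1 − 0.87208)(1 − 0.94736) = 0.993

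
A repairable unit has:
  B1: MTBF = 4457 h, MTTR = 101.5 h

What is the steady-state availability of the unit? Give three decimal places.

0.978

A(B1) = MTBF/(MTBF+MTTR) = 4457/(4457+101.5) = 0.978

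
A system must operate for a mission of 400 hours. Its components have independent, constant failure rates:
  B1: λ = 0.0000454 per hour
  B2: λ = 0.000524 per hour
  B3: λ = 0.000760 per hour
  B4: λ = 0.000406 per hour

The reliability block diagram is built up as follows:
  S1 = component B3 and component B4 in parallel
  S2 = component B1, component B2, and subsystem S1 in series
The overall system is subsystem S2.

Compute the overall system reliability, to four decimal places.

0.7650

R(B1) = exp(−0.0000454 × 400) = 0.982004
R(B2) = exp(−0.000524 × 400) = 0.810909
R(B3) = exp(−0.000760 × 400) = 0.737861
R(B4) = exp(−0.000406 × 400) = 0.850101
Parallel (B3 and B4): 1 − (1 − 0.737861)(1 − 0.850101) = 0.960706
Series (B1, B2, and [0.960706]): 0.982004 × 0.810909 × 0.960706 = 0.7650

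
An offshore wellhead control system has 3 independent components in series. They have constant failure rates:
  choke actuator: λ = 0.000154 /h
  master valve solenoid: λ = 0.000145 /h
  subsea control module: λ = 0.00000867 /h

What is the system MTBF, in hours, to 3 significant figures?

3250

Series of exponential components: λ_sys = Σ λ_i
λ_sys = 0.000154 + 0.000145 + 0.00000867 = 3.0767e-04 /h
MTBF = 1 / λ_sys = 3250 h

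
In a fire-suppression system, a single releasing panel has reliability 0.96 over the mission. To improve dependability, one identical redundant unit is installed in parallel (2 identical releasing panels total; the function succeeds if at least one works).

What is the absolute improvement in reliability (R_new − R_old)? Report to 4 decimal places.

R_before = 0.96
R_after = 1 − (1 − 0.96)^2 = 0.9984
ΔR = 0.9984 − 0.96 = 0.0384

0.0384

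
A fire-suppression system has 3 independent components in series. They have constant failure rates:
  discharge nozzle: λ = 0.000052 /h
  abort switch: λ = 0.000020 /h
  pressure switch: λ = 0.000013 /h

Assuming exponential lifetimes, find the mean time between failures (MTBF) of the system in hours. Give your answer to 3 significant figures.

Series of exponential components: λ_sys = Σ λ_i
λ_sys = 0.000052 + 0.000020 + 0.000013 = 8.5000e-05 /h
MTBF = 1 / λ_sys = 11800 h

11800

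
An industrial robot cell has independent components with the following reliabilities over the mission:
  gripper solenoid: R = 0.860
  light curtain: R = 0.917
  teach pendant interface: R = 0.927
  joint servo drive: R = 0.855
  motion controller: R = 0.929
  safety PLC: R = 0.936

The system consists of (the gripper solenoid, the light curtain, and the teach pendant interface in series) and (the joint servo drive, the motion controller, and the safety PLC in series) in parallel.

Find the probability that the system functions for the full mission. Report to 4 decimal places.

0.9310

Series (gripper solenoid, light curtain, and teach pendant interface): 0.860000 × 0.917000 × 0.927000 = 0.731051
Series (joint servo drive, motion controller, and safety PLC): 0.855000 × 0.929000 × 0.936000 = 0.743460
Parallel ([0.731051] and [0.743460]): 1 − (1 − 0.731051)(1 − 0.743460) = 0.9310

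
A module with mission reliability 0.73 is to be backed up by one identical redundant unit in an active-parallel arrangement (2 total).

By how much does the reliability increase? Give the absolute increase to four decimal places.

R_before = 0.73
R_after = 1 − (1 − 0.73)^2 = 0.9271
ΔR = 0.9271 − 0.73 = 0.1971

0.1971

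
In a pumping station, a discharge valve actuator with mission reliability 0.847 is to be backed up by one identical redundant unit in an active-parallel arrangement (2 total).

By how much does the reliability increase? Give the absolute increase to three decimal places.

R_before = 0.847
R_after = 1 − (1 − 0.847)^2 = 0.977
ΔR = 0.977 − 0.847 = 0.130

0.130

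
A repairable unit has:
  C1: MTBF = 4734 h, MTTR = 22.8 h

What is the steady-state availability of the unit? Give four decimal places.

A(C1) = MTBF/(MTBF+MTTR) = 4734/(4734+22.8) = 0.9952

0.9952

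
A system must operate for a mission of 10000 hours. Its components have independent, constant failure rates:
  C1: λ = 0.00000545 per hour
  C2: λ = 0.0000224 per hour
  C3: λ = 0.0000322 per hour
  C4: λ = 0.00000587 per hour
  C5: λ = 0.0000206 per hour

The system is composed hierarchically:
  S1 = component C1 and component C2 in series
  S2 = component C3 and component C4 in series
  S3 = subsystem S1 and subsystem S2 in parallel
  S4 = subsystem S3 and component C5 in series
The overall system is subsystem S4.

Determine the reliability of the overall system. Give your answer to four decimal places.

R(C1) = exp(−0.00000545 × 10000) = 0.946959
R(C2) = exp(−0.0000224 × 10000) = 0.799315
R(C3) = exp(−0.0000322 × 10000) = 0.724698
R(C4) = exp(−0.00000587 × 10000) = 0.942990
R(C5) = exp(−0.0000206 × 10000) = 0.813833
Series (C1 and C2): 0.946959 × 0.799315 = 0.756919
Series (C3 and C4): 0.724698 × 0.942990 = 0.683383
Parallel ([0.756919] and [0.683383]): 1 − (1 − 0.756919)(1 − 0.683383) = 0.923036
Series ([0.923036] and C5): 0.923036 × 0.813833 = 0.7512

0.7512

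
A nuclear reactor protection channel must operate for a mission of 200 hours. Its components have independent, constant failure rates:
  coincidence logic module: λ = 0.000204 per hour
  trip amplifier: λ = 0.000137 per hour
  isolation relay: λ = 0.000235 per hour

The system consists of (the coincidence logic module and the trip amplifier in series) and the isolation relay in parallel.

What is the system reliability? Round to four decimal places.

0.9970

R(coincidence logic module) = exp(−0.000204 × 200) = 0.960021
R(trip amplifier) = exp(−0.000137 × 200) = 0.972972
R(isolation relay) = exp(−0.000235 × 200) = 0.954087
Series (coincidence logic module and trip amplifier): 0.960021 × 0.972972 = 0.934074
Parallel ([0.934074] and isolation relay): 1 − (1 − 0.934074)(1 − 0.954087) = 0.9970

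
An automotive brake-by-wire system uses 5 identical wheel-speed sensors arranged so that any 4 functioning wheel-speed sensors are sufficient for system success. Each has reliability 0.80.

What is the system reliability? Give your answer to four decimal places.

0.7373

R = Σ_{i=4}^{5} C(5,i) p^i (1−p)^{5−i} with p = 0.80
C(5,4)·0.80^4·0.20^1 = 0.409600
C(5,5)·0.80^5·0.20^0 = 0.327680
Sum = 0.7373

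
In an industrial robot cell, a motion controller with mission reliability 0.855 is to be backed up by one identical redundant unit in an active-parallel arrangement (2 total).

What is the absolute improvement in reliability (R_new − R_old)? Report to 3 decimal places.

R_before = 0.855
R_after = 1 − (1 − 0.855)^2 = 0.979
ΔR = 0.979 − 0.855 = 0.124

0.124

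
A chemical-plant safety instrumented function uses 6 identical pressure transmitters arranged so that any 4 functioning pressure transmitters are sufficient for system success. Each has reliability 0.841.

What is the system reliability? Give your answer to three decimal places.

R = Σ_{i=4}^{6} C(6,i) p^i (1−p)^{6−i} with p = 0.841
C(6,4)·0.841^4·0.159^2 = 0.18970
C(6,5)·0.841^5·0.159^1 = 0.40135
C(6,6)·0.841^6·0.159^0 = 0.35381
Sum = 0.945

0.945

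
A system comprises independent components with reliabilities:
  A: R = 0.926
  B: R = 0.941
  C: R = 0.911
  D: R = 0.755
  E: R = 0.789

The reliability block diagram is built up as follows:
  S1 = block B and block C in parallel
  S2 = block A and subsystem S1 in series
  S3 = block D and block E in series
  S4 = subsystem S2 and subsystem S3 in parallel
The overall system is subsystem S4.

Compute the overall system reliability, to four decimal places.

0.9681

Parallel (B and C): 1 − (1 − 0.941000)(1 − 0.911000) = 0.994749
Series (A and [0.994749]): 0.926000 × 0.994749 = 0.921138
Series (D and E): 0.755000 × 0.789000 = 0.595695
Parallel ([0.921138] and [0.595695]): 1 − (1 − 0.921138)(1 − 0.595695) = 0.9681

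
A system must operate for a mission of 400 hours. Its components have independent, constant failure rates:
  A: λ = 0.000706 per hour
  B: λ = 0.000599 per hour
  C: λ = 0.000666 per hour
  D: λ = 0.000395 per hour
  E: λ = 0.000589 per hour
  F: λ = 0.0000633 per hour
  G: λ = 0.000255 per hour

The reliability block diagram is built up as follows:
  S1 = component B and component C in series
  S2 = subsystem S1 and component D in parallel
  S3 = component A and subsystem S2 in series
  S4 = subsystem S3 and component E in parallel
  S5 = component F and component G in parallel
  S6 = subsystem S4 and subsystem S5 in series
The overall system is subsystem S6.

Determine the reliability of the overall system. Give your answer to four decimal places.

0.9369

R(A) = exp(−0.000706 × 400) = 0.753972
R(B) = exp(−0.000599 × 400) = 0.786943
R(C) = exp(−0.000666 × 400) = 0.766133
R(D) = exp(−0.000395 × 400) = 0.853850
R(E) = exp(−0.000589 × 400) = 0.790097
R(F) = exp(−0.0000633 × 400) = 0.974998
R(G) = exp(−0.000255 × 400) = 0.903030
Series (B and C): 0.786943 × 0.766133 = 0.602903
Parallel ([0.602903] and D): 1 − (1 − 0.602903)(1 − 0.853850) = 0.941964
Series (A and [0.941964]): 0.753972 × 0.941964 = 0.710214
Parallel ([0.710214] and E): 1 − (1 − 0.710214)(1 − 0.790097) = 0.939173
Parallel (F and G): 1 − (1 − 0.974998)(1 − 0.903030) = 0.997576
Series ([0.939173] and [0.997576]): 0.939173 × 0.997576 = 0.9369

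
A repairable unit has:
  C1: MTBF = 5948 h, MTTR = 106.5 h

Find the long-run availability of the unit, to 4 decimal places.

A(C1) = MTBF/(MTBF+MTTR) = 5948/(5948+106.5) = 0.9824

0.9824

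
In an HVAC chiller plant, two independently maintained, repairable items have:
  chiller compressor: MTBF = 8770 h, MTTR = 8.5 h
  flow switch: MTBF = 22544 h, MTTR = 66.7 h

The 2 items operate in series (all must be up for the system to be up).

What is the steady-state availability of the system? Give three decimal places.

0.996

A(chiller compressor) = MTBF/(MTBF+MTTR) = 8770/(8770+8.5) = 0.999032
A(flow switch) = MTBF/(MTBF+MTTR) = 22544/(22544+66.7) = 0.997050
Series availability: 0.999032 × 0.997050 = 0.996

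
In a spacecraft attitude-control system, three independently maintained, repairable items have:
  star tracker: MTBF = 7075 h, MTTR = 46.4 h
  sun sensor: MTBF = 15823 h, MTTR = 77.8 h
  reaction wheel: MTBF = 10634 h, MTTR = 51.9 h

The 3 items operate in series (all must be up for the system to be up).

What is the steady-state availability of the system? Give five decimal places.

0.98382

A(star tracker) = MTBF/(MTBF+MTTR) = 7075/(7075+46.4) = 0.993484
A(sun sensor) = MTBF/(MTBF+MTTR) = 15823/(15823+77.8) = 0.995107
A(reaction wheel) = MTBF/(MTBF+MTTR) = 10634/(10634+51.9) = 0.995143
Series availability: 0.993484 × 0.995107 × 0.995143 = 0.98382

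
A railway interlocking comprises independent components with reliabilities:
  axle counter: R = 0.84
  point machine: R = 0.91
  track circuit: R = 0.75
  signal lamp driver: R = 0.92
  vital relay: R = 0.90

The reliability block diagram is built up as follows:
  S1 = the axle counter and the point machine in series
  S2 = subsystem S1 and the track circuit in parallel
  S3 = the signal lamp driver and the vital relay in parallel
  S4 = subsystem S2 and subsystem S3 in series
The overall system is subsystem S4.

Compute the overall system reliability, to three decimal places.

Series (axle counter and point machine): 0.84000 × 0.91000 = 0.76440
Parallel ([0.76440] and track circuit): 1 − (1 − 0.76440)(1 − 0.75000) = 0.94110
Parallel (signal lamp driver and vital relay): 1 − (1 − 0.92000)(1 − 0.90000) = 0.99200
Series ([0.94110] and [0.99200]): 0.94110 × 0.99200 = 0.934

0.934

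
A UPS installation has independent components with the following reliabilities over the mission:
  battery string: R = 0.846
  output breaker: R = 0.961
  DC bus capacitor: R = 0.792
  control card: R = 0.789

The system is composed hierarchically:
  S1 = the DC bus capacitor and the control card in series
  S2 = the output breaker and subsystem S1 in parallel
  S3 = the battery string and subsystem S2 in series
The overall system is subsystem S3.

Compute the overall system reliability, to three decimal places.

Series (DC bus capacitor and control card): 0.79200 × 0.78900 = 0.62489
Parallel (output breaker and [0.62489]): 1 − (1 − 0.96100)(1 − 0.62489) = 0.98537
Series (battery string and [0.98537]): 0.84600 × 0.98537 = 0.834

0.834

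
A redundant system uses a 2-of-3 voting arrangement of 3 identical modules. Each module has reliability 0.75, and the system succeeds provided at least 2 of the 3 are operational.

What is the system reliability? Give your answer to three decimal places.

R = Σ_{i=2}^{3} C(3,i) p^i (1−p)^{3−i} with p = 0.75
C(3,2)·0.75^2·0.25^1 = 0.42188
C(3,3)·0.75^3·0.25^0 = 0.42188
Sum = 0.844

0.844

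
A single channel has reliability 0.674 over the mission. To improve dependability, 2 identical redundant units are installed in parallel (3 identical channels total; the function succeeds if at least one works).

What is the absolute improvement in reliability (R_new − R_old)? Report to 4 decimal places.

R_before = 0.674
R_after = 1 − (1 − 0.674)^3 = 0.9654
ΔR = 0.9654 − 0.674 = 0.2914

0.2914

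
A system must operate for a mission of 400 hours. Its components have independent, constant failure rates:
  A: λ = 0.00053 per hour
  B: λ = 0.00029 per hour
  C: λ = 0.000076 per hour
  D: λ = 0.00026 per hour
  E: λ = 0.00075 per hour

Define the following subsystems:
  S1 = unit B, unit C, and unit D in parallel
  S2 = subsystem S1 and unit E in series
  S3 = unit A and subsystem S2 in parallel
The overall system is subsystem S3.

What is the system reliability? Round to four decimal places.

0.9504

R(A) = exp(−0.00053 × 400) = 0.808965
R(B) = exp(−0.00029 × 400) = 0.890475
R(C) = exp(−0.000076 × 400) = 0.970057
R(D) = exp(−0.00026 × 400) = 0.901225
R(E) = exp(−0.00075 × 400) = 0.740818
Parallel (B, C, and D): 1 − (1 − 0.890475)(1 − 0.970057)(1 − 0.901225) = 0.999676
Series ([0.999676] and E): 0.999676 × 0.740818 = 0.740578
Parallel (A and [0.740578]): 1 − (1 − 0.808965)(1 − 0.740578) = 0.9504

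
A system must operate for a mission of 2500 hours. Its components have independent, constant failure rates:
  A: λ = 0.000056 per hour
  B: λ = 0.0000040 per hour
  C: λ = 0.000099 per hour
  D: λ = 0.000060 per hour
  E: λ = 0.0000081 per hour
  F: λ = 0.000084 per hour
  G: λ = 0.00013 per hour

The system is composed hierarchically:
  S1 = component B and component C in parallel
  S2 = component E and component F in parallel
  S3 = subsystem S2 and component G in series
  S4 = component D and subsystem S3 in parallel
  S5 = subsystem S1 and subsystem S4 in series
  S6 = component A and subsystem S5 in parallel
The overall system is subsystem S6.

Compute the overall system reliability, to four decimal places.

0.9946

R(A) = exp(−0.000056 × 2500) = 0.869358
R(B) = exp(−0.0000040 × 2500) = 0.990050
R(C) = exp(−0.000099 × 2500) = 0.780750
R(D) = exp(−0.000060 × 2500) = 0.860708
R(E) = exp(−0.0000081 × 2500) = 0.979954
R(F) = exp(−0.000084 × 2500) = 0.810584
R(G) = exp(−0.00013 × 2500) = 0.722527
Parallel (B and C): 1 − (1 − 0.990050)(1 − 0.780750) = 0.997818
Parallel (E and F): 1 − (1 − 0.979954)(1 − 0.810584) = 0.996203
Series ([0.996203] and G): 0.996203 × 0.722527 = 0.719784
Parallel (D and [0.719784]): 1 − (1 − 0.860708)(1 − 0.719784) = 0.960968
Series ([0.997818] and [0.960968]): 0.997818 × 0.960968 = 0.958871
Parallel (A and [0.958871]): 1 − (1 − 0.869358)(1 − 0.958871) = 0.9946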